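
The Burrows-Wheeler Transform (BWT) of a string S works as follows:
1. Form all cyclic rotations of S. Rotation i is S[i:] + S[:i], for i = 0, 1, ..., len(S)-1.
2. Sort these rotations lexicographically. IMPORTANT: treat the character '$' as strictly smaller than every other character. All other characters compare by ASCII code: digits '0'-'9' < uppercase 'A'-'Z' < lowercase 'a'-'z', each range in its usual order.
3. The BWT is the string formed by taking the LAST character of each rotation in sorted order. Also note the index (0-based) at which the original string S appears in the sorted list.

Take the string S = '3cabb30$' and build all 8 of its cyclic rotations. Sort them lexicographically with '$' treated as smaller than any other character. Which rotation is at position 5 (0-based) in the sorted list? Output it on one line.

Answer: b30$3cab

Derivation:
All 8 rotations (rotation i = S[i:]+S[:i]):
  rot[0] = 3cabb30$
  rot[1] = cabb30$3
  rot[2] = abb30$3c
  rot[3] = bb30$3ca
  rot[4] = b30$3cab
  rot[5] = 30$3cabb
  rot[6] = 0$3cabb3
  rot[7] = $3cabb30
Sorted (with $ < everything):
  sorted[0] = $3cabb30
  sorted[1] = 0$3cabb3
  sorted[2] = 30$3cabb
  sorted[3] = 3cabb30$
  sorted[4] = abb30$3c
  sorted[5] = b30$3cab
  sorted[6] = bb30$3ca
  sorted[7] = cabb30$3
sorted[5] = b30$3cab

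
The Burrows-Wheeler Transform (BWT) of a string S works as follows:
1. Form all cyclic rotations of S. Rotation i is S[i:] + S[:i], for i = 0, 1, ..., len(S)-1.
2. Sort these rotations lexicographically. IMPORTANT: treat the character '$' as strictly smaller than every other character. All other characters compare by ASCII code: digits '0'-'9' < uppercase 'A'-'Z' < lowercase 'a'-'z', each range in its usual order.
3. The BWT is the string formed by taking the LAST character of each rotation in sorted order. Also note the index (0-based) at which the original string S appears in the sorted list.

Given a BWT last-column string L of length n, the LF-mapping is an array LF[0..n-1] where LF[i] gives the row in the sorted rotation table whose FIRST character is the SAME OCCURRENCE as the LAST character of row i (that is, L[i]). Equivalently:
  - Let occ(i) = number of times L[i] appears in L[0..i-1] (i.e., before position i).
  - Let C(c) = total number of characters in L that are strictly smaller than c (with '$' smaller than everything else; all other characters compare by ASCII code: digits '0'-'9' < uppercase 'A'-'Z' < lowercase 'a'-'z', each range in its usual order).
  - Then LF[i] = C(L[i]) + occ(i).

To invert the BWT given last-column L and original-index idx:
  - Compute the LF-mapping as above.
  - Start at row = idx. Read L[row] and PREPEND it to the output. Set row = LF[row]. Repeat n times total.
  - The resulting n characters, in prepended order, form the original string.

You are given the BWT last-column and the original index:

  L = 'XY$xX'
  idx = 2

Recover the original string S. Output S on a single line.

Answer: XxYX$

Derivation:
LF mapping: 1 3 0 4 2
Walk LF starting at row 2, prepending L[row]:
  step 1: row=2, L[2]='$', prepend. Next row=LF[2]=0
  step 2: row=0, L[0]='X', prepend. Next row=LF[0]=1
  step 3: row=1, L[1]='Y', prepend. Next row=LF[1]=3
  step 4: row=3, L[3]='x', prepend. Next row=LF[3]=4
  step 5: row=4, L[4]='X', prepend. Next row=LF[4]=2
Reversed output: XxYX$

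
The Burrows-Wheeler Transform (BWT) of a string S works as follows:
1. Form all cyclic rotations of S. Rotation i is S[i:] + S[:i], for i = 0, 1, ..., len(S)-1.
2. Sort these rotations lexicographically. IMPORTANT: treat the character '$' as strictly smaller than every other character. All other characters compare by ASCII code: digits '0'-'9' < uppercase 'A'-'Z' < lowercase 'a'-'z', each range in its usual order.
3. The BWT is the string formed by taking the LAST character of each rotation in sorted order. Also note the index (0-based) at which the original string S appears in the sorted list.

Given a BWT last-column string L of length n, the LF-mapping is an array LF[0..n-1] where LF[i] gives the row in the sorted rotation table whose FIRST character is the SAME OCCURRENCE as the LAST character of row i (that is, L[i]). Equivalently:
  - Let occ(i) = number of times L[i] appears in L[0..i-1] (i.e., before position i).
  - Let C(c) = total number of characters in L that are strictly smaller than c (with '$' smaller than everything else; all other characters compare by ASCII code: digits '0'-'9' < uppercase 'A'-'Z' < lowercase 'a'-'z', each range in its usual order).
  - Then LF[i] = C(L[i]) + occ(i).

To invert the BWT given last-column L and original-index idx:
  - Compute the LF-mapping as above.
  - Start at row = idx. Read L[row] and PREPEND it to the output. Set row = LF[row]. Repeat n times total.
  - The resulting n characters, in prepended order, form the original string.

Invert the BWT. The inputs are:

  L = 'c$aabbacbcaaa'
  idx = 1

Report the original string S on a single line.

Answer: aaaacbbacbac$

Derivation:
LF mapping: 10 0 1 2 7 8 3 11 9 12 4 5 6
Walk LF starting at row 1, prepending L[row]:
  step 1: row=1, L[1]='$', prepend. Next row=LF[1]=0
  step 2: row=0, L[0]='c', prepend. Next row=LF[0]=10
  step 3: row=10, L[10]='a', prepend. Next row=LF[10]=4
  step 4: row=4, L[4]='b', prepend. Next row=LF[4]=7
  step 5: row=7, L[7]='c', prepend. Next row=LF[7]=11
  step 6: row=11, L[11]='a', prepend. Next row=LF[11]=5
  step 7: row=5, L[5]='b', prepend. Next row=LF[5]=8
  step 8: row=8, L[8]='b', prepend. Next row=LF[8]=9
  step 9: row=9, L[9]='c', prepend. Next row=LF[9]=12
  step 10: row=12, L[12]='a', prepend. Next row=LF[12]=6
  step 11: row=6, L[6]='a', prepend. Next row=LF[6]=3
  step 12: row=3, L[3]='a', prepend. Next row=LF[3]=2
  step 13: row=2, L[2]='a', prepend. Next row=LF[2]=1
Reversed output: aaaacbbacbac$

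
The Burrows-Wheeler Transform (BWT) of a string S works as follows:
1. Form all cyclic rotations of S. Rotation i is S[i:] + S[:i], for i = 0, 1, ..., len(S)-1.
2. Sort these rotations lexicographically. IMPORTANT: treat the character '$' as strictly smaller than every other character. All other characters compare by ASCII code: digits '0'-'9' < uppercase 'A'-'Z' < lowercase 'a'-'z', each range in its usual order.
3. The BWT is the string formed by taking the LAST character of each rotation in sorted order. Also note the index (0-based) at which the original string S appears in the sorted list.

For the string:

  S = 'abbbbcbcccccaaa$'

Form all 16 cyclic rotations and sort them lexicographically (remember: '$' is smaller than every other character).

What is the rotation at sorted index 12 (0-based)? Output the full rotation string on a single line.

All 16 rotations (rotation i = S[i:]+S[:i]):
  rot[0] = abbbbcbcccccaaa$
  rot[1] = bbbbcbcccccaaa$a
  rot[2] = bbbcbcccccaaa$ab
  rot[3] = bbcbcccccaaa$abb
  rot[4] = bcbcccccaaa$abbb
  rot[5] = cbcccccaaa$abbbb
  rot[6] = bcccccaaa$abbbbc
  rot[7] = cccccaaa$abbbbcb
  rot[8] = ccccaaa$abbbbcbc
  rot[9] = cccaaa$abbbbcbcc
  rot[10] = ccaaa$abbbbcbccc
  rot[11] = caaa$abbbbcbcccc
  rot[12] = aaa$abbbbcbccccc
  rot[13] = aa$abbbbcbccccca
  rot[14] = a$abbbbcbcccccaa
  rot[15] = $abbbbcbcccccaaa
Sorted (with $ < everything):
  sorted[0] = $abbbbcbcccccaaa
  sorted[1] = a$abbbbcbcccccaa
  sorted[2] = aa$abbbbcbccccca
  sorted[3] = aaa$abbbbcbccccc
  sorted[4] = abbbbcbcccccaaa$
  sorted[5] = bbbbcbcccccaaa$a
  sorted[6] = bbbcbcccccaaa$ab
  sorted[7] = bbcbcccccaaa$abb
  sorted[8] = bcbcccccaaa$abbb
  sorted[9] = bcccccaaa$abbbbc
  sorted[10] = caaa$abbbbcbcccc
  sorted[11] = cbcccccaaa$abbbb
  sorted[12] = ccaaa$abbbbcbccc
  sorted[13] = cccaaa$abbbbcbcc
  sorted[14] = ccccaaa$abbbbcbc
  sorted[15] = cccccaaa$abbbbcb
sorted[12] = ccaaa$abbbbcbccc

Answer: ccaaa$abbbbcbccc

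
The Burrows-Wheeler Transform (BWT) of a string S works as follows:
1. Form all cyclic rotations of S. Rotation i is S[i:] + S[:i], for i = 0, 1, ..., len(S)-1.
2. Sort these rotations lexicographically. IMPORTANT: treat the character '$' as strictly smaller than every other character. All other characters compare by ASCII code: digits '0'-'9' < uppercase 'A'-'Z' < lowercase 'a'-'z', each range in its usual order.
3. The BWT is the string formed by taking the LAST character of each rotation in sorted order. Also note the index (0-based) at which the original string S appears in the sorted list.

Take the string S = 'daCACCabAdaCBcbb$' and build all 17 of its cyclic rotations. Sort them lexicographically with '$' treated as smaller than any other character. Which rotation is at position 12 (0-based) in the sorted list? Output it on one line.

All 17 rotations (rotation i = S[i:]+S[:i]):
  rot[0] = daCACCabAdaCBcbb$
  rot[1] = aCACCabAdaCBcbb$d
  rot[2] = CACCabAdaCBcbb$da
  rot[3] = ACCabAdaCBcbb$daC
  rot[4] = CCabAdaCBcbb$daCA
  rot[5] = CabAdaCBcbb$daCAC
  rot[6] = abAdaCBcbb$daCACC
  rot[7] = bAdaCBcbb$daCACCa
  rot[8] = AdaCBcbb$daCACCab
  rot[9] = daCBcbb$daCACCabA
  rot[10] = aCBcbb$daCACCabAd
  rot[11] = CBcbb$daCACCabAda
  rot[12] = Bcbb$daCACCabAdaC
  rot[13] = cbb$daCACCabAdaCB
  rot[14] = bb$daCACCabAdaCBc
  rot[15] = b$daCACCabAdaCBcb
  rot[16] = $daCACCabAdaCBcbb
Sorted (with $ < everything):
  sorted[0] = $daCACCabAdaCBcbb
  sorted[1] = ACCabAdaCBcbb$daC
  sorted[2] = AdaCBcbb$daCACCab
  sorted[3] = Bcbb$daCACCabAdaC
  sorted[4] = CACCabAdaCBcbb$da
  sorted[5] = CBcbb$daCACCabAda
  sorted[6] = CCabAdaCBcbb$daCA
  sorted[7] = CabAdaCBcbb$daCAC
  sorted[8] = aCACCabAdaCBcbb$d
  sorted[9] = aCBcbb$daCACCabAd
  sorted[10] = abAdaCBcbb$daCACC
  sorted[11] = b$daCACCabAdaCBcb
  sorted[12] = bAdaCBcbb$daCACCa
  sorted[13] = bb$daCACCabAdaCBc
  sorted[14] = cbb$daCACCabAdaCB
  sorted[15] = daCACCabAdaCBcbb$
  sorted[16] = daCBcbb$daCACCabA
sorted[12] = bAdaCBcbb$daCACCa

Answer: bAdaCBcbb$daCACCa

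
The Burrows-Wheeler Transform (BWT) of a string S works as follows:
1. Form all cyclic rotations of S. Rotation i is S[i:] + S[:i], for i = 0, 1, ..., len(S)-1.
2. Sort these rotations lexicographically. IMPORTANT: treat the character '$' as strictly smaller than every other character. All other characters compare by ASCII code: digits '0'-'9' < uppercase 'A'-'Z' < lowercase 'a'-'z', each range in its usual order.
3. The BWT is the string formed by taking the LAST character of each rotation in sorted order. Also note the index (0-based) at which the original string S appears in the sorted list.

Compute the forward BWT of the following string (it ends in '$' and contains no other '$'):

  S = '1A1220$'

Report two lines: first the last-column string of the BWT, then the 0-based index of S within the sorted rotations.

All 7 rotations (rotation i = S[i:]+S[:i]):
  rot[0] = 1A1220$
  rot[1] = A1220$1
  rot[2] = 1220$1A
  rot[3] = 220$1A1
  rot[4] = 20$1A12
  rot[5] = 0$1A122
  rot[6] = $1A1220
Sorted (with $ < everything):
  sorted[0] = $1A1220  (last char: '0')
  sorted[1] = 0$1A122  (last char: '2')
  sorted[2] = 1220$1A  (last char: 'A')
  sorted[3] = 1A1220$  (last char: '$')
  sorted[4] = 20$1A12  (last char: '2')
  sorted[5] = 220$1A1  (last char: '1')
  sorted[6] = A1220$1  (last char: '1')
Last column: 02A$211
Original string S is at sorted index 3

Answer: 02A$211
3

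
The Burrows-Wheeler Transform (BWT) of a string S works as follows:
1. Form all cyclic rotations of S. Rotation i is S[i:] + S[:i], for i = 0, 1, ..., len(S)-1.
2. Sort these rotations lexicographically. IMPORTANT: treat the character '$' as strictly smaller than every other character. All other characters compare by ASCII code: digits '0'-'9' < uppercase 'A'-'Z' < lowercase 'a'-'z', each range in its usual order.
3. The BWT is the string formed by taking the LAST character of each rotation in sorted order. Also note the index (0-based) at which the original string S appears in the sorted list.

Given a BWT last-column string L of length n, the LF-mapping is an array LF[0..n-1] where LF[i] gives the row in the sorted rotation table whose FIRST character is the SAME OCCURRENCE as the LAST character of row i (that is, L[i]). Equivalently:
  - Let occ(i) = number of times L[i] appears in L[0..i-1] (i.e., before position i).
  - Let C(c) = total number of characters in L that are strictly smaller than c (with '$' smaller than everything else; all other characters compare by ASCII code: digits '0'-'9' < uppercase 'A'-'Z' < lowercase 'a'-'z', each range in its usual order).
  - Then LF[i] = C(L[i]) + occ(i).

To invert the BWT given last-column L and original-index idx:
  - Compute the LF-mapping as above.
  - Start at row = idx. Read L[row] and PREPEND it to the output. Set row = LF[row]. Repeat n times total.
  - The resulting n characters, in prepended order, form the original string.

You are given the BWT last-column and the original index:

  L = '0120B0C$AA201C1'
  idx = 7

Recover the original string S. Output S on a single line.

LF mapping: 1 5 8 2 12 3 13 0 10 11 9 4 6 14 7
Walk LF starting at row 7, prepending L[row]:
  step 1: row=7, L[7]='$', prepend. Next row=LF[7]=0
  step 2: row=0, L[0]='0', prepend. Next row=LF[0]=1
  step 3: row=1, L[1]='1', prepend. Next row=LF[1]=5
  step 4: row=5, L[5]='0', prepend. Next row=LF[5]=3
  step 5: row=3, L[3]='0', prepend. Next row=LF[3]=2
  step 6: row=2, L[2]='2', prepend. Next row=LF[2]=8
  step 7: row=8, L[8]='A', prepend. Next row=LF[8]=10
  step 8: row=10, L[10]='2', prepend. Next row=LF[10]=9
  step 9: row=9, L[9]='A', prepend. Next row=LF[9]=11
  step 10: row=11, L[11]='0', prepend. Next row=LF[11]=4
  step 11: row=4, L[4]='B', prepend. Next row=LF[4]=12
  step 12: row=12, L[12]='1', prepend. Next row=LF[12]=6
  step 13: row=6, L[6]='C', prepend. Next row=LF[6]=13
  step 14: row=13, L[13]='C', prepend. Next row=LF[13]=14
  step 15: row=14, L[14]='1', prepend. Next row=LF[14]=7
Reversed output: 1CC1B0A2A20010$

Answer: 1CC1B0A2A20010$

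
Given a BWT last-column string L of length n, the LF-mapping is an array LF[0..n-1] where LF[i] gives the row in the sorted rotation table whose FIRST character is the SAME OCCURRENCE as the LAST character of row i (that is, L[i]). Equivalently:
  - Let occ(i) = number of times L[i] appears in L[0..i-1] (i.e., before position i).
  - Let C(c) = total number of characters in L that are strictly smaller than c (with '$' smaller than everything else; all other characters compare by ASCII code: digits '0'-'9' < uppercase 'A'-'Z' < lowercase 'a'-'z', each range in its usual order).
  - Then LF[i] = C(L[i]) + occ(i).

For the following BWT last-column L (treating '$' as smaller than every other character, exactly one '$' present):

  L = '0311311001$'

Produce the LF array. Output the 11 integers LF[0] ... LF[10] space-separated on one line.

Answer: 1 9 4 5 10 6 7 2 3 8 0

Derivation:
Char counts: '$':1, '0':3, '1':5, '3':2
C (first-col start): C('$')=0, C('0')=1, C('1')=4, C('3')=9
L[0]='0': occ=0, LF[0]=C('0')+0=1+0=1
L[1]='3': occ=0, LF[1]=C('3')+0=9+0=9
L[2]='1': occ=0, LF[2]=C('1')+0=4+0=4
L[3]='1': occ=1, LF[3]=C('1')+1=4+1=5
L[4]='3': occ=1, LF[4]=C('3')+1=9+1=10
L[5]='1': occ=2, LF[5]=C('1')+2=4+2=6
L[6]='1': occ=3, LF[6]=C('1')+3=4+3=7
L[7]='0': occ=1, LF[7]=C('0')+1=1+1=2
L[8]='0': occ=2, LF[8]=C('0')+2=1+2=3
L[9]='1': occ=4, LF[9]=C('1')+4=4+4=8
L[10]='$': occ=0, LF[10]=C('$')+0=0+0=0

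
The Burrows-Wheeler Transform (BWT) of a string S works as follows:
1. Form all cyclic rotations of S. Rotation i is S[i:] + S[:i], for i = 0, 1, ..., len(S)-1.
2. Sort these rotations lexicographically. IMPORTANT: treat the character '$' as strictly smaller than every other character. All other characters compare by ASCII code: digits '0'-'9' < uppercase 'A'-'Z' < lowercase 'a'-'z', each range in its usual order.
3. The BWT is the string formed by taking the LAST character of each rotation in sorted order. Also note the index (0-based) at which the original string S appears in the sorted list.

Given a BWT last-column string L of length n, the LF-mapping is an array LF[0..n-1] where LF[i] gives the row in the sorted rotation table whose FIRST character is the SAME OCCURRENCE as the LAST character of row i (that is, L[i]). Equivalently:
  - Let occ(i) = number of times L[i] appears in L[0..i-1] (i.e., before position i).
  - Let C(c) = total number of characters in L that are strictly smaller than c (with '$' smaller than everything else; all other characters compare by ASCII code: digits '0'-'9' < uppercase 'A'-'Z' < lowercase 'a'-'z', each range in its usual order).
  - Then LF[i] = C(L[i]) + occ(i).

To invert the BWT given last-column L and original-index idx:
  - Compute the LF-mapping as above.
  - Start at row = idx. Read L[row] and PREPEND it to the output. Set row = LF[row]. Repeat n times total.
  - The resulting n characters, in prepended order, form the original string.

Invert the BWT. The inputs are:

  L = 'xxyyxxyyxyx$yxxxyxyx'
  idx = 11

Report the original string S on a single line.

LF mapping: 1 2 12 13 3 4 14 15 5 16 6 0 17 7 8 9 18 10 19 11
Walk LF starting at row 11, prepending L[row]:
  step 1: row=11, L[11]='$', prepend. Next row=LF[11]=0
  step 2: row=0, L[0]='x', prepend. Next row=LF[0]=1
  step 3: row=1, L[1]='x', prepend. Next row=LF[1]=2
  step 4: row=2, L[2]='y', prepend. Next row=LF[2]=12
  step 5: row=12, L[12]='y', prepend. Next row=LF[12]=17
  step 6: row=17, L[17]='x', prepend. Next row=LF[17]=10
  step 7: row=10, L[10]='x', prepend. Next row=LF[10]=6
  step 8: row=6, L[6]='y', prepend. Next row=LF[6]=14
  step 9: row=14, L[14]='x', prepend. Next row=LF[14]=8
  step 10: row=8, L[8]='x', prepend. Next row=LF[8]=5
  step 11: row=5, L[5]='x', prepend. Next row=LF[5]=4
  step 12: row=4, L[4]='x', prepend. Next row=LF[4]=3
  step 13: row=3, L[3]='y', prepend. Next row=LF[3]=13
  step 14: row=13, L[13]='x', prepend. Next row=LF[13]=7
  step 15: row=7, L[7]='y', prepend. Next row=LF[7]=15
  step 16: row=15, L[15]='x', prepend. Next row=LF[15]=9
  step 17: row=9, L[9]='y', prepend. Next row=LF[9]=16
  step 18: row=16, L[16]='y', prepend. Next row=LF[16]=18
  step 19: row=18, L[18]='y', prepend. Next row=LF[18]=19
  step 20: row=19, L[19]='x', prepend. Next row=LF[19]=11
Reversed output: xyyyxyxyxxxxyxxyyxx$

Answer: xyyyxyxyxxxxyxxyyxx$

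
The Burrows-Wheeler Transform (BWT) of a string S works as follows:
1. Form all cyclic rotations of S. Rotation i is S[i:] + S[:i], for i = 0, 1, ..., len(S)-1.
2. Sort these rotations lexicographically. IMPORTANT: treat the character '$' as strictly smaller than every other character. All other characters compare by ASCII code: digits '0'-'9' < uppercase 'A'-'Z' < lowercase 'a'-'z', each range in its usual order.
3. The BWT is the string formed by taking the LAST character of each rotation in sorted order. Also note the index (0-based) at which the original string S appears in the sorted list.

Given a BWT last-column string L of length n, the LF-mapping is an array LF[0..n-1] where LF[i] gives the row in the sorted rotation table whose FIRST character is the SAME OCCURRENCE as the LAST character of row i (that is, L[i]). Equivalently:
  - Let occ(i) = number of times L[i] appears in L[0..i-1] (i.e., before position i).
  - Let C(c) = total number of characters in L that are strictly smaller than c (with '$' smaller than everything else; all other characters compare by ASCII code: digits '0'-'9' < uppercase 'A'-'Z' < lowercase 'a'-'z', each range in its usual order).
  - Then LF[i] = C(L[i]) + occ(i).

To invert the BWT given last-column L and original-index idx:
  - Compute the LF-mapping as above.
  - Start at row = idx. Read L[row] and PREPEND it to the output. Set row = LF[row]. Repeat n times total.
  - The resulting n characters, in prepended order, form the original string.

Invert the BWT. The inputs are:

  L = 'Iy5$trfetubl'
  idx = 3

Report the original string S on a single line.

Answer: butterfly5I$

Derivation:
LF mapping: 2 11 1 0 8 7 5 4 9 10 3 6
Walk LF starting at row 3, prepending L[row]:
  step 1: row=3, L[3]='$', prepend. Next row=LF[3]=0
  step 2: row=0, L[0]='I', prepend. Next row=LF[0]=2
  step 3: row=2, L[2]='5', prepend. Next row=LF[2]=1
  step 4: row=1, L[1]='y', prepend. Next row=LF[1]=11
  step 5: row=11, L[11]='l', prepend. Next row=LF[11]=6
  step 6: row=6, L[6]='f', prepend. Next row=LF[6]=5
  step 7: row=5, L[5]='r', prepend. Next row=LF[5]=7
  step 8: row=7, L[7]='e', prepend. Next row=LF[7]=4
  step 9: row=4, L[4]='t', prepend. Next row=LF[4]=8
  step 10: row=8, L[8]='t', prepend. Next row=LF[8]=9
  step 11: row=9, L[9]='u', prepend. Next row=LF[9]=10
  step 12: row=10, L[10]='b', prepend. Next row=LF[10]=3
Reversed output: butterfly5I$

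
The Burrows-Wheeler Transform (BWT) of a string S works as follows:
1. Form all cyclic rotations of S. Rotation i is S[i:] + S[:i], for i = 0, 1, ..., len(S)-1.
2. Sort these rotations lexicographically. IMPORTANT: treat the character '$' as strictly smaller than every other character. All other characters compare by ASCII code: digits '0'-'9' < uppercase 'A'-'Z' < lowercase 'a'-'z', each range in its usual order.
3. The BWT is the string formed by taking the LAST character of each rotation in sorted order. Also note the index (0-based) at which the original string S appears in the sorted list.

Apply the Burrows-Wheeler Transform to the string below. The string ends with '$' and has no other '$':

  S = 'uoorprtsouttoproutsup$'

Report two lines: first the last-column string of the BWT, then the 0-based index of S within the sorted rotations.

All 22 rotations (rotation i = S[i:]+S[:i]):
  rot[0] = uoorprtsouttoproutsup$
  rot[1] = oorprtsouttoproutsup$u
  rot[2] = orprtsouttoproutsup$uo
  rot[3] = rprtsouttoproutsup$uoo
  rot[4] = prtsouttoproutsup$uoor
  rot[5] = rtsouttoproutsup$uoorp
  rot[6] = tsouttoproutsup$uoorpr
  rot[7] = souttoproutsup$uoorprt
  rot[8] = outtoproutsup$uoorprts
  rot[9] = uttoproutsup$uoorprtso
  rot[10] = ttoproutsup$uoorprtsou
  rot[11] = toproutsup$uoorprtsout
  rot[12] = oproutsup$uoorprtsoutt
  rot[13] = proutsup$uoorprtsoutto
  rot[14] = routsup$uoorprtsouttop
  rot[15] = outsup$uoorprtsouttopr
  rot[16] = utsup$uoorprtsouttopro
  rot[17] = tsup$uoorprtsouttoprou
  rot[18] = sup$uoorprtsouttoprout
  rot[19] = up$uoorprtsouttoprouts
  rot[20] = p$uoorprtsouttoproutsu
  rot[21] = $uoorprtsouttoproutsup
Sorted (with $ < everything):
  sorted[0] = $uoorprtsouttoproutsup  (last char: 'p')
  sorted[1] = oorprtsouttoproutsup$u  (last char: 'u')
  sorted[2] = oproutsup$uoorprtsoutt  (last char: 't')
  sorted[3] = orprtsouttoproutsup$uo  (last char: 'o')
  sorted[4] = outsup$uoorprtsouttopr  (last char: 'r')
  sorted[5] = outtoproutsup$uoorprts  (last char: 's')
  sorted[6] = p$uoorprtsouttoproutsu  (last char: 'u')
  sorted[7] = proutsup$uoorprtsoutto  (last char: 'o')
  sorted[8] = prtsouttoproutsup$uoor  (last char: 'r')
  sorted[9] = routsup$uoorprtsouttop  (last char: 'p')
  sorted[10] = rprtsouttoproutsup$uoo  (last char: 'o')
  sorted[11] = rtsouttoproutsup$uoorp  (last char: 'p')
  sorted[12] = souttoproutsup$uoorprt  (last char: 't')
  sorted[13] = sup$uoorprtsouttoprout  (last char: 't')
  sorted[14] = toproutsup$uoorprtsout  (last char: 't')
  sorted[15] = tsouttoproutsup$uoorpr  (last char: 'r')
  sorted[16] = tsup$uoorprtsouttoprou  (last char: 'u')
  sorted[17] = ttoproutsup$uoorprtsou  (last char: 'u')
  sorted[18] = uoorprtsouttoproutsup$  (last char: '$')
  sorted[19] = up$uoorprtsouttoprouts  (last char: 's')
  sorted[20] = utsup$uoorprtsouttopro  (last char: 'o')
  sorted[21] = uttoproutsup$uoorprtso  (last char: 'o')
Last column: putorsuorpoptttruu$soo
Original string S is at sorted index 18

Answer: putorsuorpoptttruu$soo
18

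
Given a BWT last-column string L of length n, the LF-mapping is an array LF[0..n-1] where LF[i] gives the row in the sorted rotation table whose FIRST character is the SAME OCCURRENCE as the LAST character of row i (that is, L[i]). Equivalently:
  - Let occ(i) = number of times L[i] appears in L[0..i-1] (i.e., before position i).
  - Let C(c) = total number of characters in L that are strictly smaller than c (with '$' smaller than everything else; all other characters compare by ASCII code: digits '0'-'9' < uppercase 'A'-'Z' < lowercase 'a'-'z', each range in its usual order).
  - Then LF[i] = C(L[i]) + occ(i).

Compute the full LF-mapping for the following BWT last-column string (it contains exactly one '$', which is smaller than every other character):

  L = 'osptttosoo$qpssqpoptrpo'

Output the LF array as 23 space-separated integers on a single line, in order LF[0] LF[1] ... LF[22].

Answer: 1 15 7 19 20 21 2 16 3 4 0 12 8 17 18 13 9 5 10 22 14 11 6

Derivation:
Char counts: '$':1, 'o':6, 'p':5, 'q':2, 'r':1, 's':4, 't':4
C (first-col start): C('$')=0, C('o')=1, C('p')=7, C('q')=12, C('r')=14, C('s')=15, C('t')=19
L[0]='o': occ=0, LF[0]=C('o')+0=1+0=1
L[1]='s': occ=0, LF[1]=C('s')+0=15+0=15
L[2]='p': occ=0, LF[2]=C('p')+0=7+0=7
L[3]='t': occ=0, LF[3]=C('t')+0=19+0=19
L[4]='t': occ=1, LF[4]=C('t')+1=19+1=20
L[5]='t': occ=2, LF[5]=C('t')+2=19+2=21
L[6]='o': occ=1, LF[6]=C('o')+1=1+1=2
L[7]='s': occ=1, LF[7]=C('s')+1=15+1=16
L[8]='o': occ=2, LF[8]=C('o')+2=1+2=3
L[9]='o': occ=3, LF[9]=C('o')+3=1+3=4
L[10]='$': occ=0, LF[10]=C('$')+0=0+0=0
L[11]='q': occ=0, LF[11]=C('q')+0=12+0=12
L[12]='p': occ=1, LF[12]=C('p')+1=7+1=8
L[13]='s': occ=2, LF[13]=C('s')+2=15+2=17
L[14]='s': occ=3, LF[14]=C('s')+3=15+3=18
L[15]='q': occ=1, LF[15]=C('q')+1=12+1=13
L[16]='p': occ=2, LF[16]=C('p')+2=7+2=9
L[17]='o': occ=4, LF[17]=C('o')+4=1+4=5
L[18]='p': occ=3, LF[18]=C('p')+3=7+3=10
L[19]='t': occ=3, LF[19]=C('t')+3=19+3=22
L[20]='r': occ=0, LF[20]=C('r')+0=14+0=14
L[21]='p': occ=4, LF[21]=C('p')+4=7+4=11
L[22]='o': occ=5, LF[22]=C('o')+5=1+5=6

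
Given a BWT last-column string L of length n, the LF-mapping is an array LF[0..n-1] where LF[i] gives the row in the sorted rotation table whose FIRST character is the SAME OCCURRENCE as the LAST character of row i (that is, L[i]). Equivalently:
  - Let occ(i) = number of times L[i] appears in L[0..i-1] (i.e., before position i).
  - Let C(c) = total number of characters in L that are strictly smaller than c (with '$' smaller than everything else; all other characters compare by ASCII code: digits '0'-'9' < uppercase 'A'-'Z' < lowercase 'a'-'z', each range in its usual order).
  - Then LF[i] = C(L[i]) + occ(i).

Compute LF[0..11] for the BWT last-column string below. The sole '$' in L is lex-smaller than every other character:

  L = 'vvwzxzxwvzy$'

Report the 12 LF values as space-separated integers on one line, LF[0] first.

Char counts: '$':1, 'v':3, 'w':2, 'x':2, 'y':1, 'z':3
C (first-col start): C('$')=0, C('v')=1, C('w')=4, C('x')=6, C('y')=8, C('z')=9
L[0]='v': occ=0, LF[0]=C('v')+0=1+0=1
L[1]='v': occ=1, LF[1]=C('v')+1=1+1=2
L[2]='w': occ=0, LF[2]=C('w')+0=4+0=4
L[3]='z': occ=0, LF[3]=C('z')+0=9+0=9
L[4]='x': occ=0, LF[4]=C('x')+0=6+0=6
L[5]='z': occ=1, LF[5]=C('z')+1=9+1=10
L[6]='x': occ=1, LF[6]=C('x')+1=6+1=7
L[7]='w': occ=1, LF[7]=C('w')+1=4+1=5
L[8]='v': occ=2, LF[8]=C('v')+2=1+2=3
L[9]='z': occ=2, LF[9]=C('z')+2=9+2=11
L[10]='y': occ=0, LF[10]=C('y')+0=8+0=8
L[11]='$': occ=0, LF[11]=C('$')+0=0+0=0

Answer: 1 2 4 9 6 10 7 5 3 11 8 0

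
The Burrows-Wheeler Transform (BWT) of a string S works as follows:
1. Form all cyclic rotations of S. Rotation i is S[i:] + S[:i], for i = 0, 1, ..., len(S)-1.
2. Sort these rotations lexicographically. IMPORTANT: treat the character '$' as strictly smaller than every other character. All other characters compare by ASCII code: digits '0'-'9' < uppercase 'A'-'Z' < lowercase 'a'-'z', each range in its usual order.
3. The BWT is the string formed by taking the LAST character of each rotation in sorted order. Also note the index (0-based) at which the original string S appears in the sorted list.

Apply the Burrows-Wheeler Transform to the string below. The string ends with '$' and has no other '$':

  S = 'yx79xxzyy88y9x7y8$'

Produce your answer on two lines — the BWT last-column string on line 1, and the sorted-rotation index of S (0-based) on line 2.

Answer: 8xxyy8y7y99x7y8$zx
15

Derivation:
All 18 rotations (rotation i = S[i:]+S[:i]):
  rot[0] = yx79xxzyy88y9x7y8$
  rot[1] = x79xxzyy88y9x7y8$y
  rot[2] = 79xxzyy88y9x7y8$yx
  rot[3] = 9xxzyy88y9x7y8$yx7
  rot[4] = xxzyy88y9x7y8$yx79
  rot[5] = xzyy88y9x7y8$yx79x
  rot[6] = zyy88y9x7y8$yx79xx
  rot[7] = yy88y9x7y8$yx79xxz
  rot[8] = y88y9x7y8$yx79xxzy
  rot[9] = 88y9x7y8$yx79xxzyy
  rot[10] = 8y9x7y8$yx79xxzyy8
  rot[11] = y9x7y8$yx79xxzyy88
  rot[12] = 9x7y8$yx79xxzyy88y
  rot[13] = x7y8$yx79xxzyy88y9
  rot[14] = 7y8$yx79xxzyy88y9x
  rot[15] = y8$yx79xxzyy88y9x7
  rot[16] = 8$yx79xxzyy88y9x7y
  rot[17] = $yx79xxzyy88y9x7y8
Sorted (with $ < everything):
  sorted[0] = $yx79xxzyy88y9x7y8  (last char: '8')
  sorted[1] = 79xxzyy88y9x7y8$yx  (last char: 'x')
  sorted[2] = 7y8$yx79xxzyy88y9x  (last char: 'x')
  sorted[3] = 8$yx79xxzyy88y9x7y  (last char: 'y')
  sorted[4] = 88y9x7y8$yx79xxzyy  (last char: 'y')
  sorted[5] = 8y9x7y8$yx79xxzyy8  (last char: '8')
  sorted[6] = 9x7y8$yx79xxzyy88y  (last char: 'y')
  sorted[7] = 9xxzyy88y9x7y8$yx7  (last char: '7')
  sorted[8] = x79xxzyy88y9x7y8$y  (last char: 'y')
  sorted[9] = x7y8$yx79xxzyy88y9  (last char: '9')
  sorted[10] = xxzyy88y9x7y8$yx79  (last char: '9')
  sorted[11] = xzyy88y9x7y8$yx79x  (last char: 'x')
  sorted[12] = y8$yx79xxzyy88y9x7  (last char: '7')
  sorted[13] = y88y9x7y8$yx79xxzy  (last char: 'y')
  sorted[14] = y9x7y8$yx79xxzyy88  (last char: '8')
  sorted[15] = yx79xxzyy88y9x7y8$  (last char: '$')
  sorted[16] = yy88y9x7y8$yx79xxz  (last char: 'z')
  sorted[17] = zyy88y9x7y8$yx79xx  (last char: 'x')
Last column: 8xxyy8y7y99x7y8$zx
Original string S is at sorted index 15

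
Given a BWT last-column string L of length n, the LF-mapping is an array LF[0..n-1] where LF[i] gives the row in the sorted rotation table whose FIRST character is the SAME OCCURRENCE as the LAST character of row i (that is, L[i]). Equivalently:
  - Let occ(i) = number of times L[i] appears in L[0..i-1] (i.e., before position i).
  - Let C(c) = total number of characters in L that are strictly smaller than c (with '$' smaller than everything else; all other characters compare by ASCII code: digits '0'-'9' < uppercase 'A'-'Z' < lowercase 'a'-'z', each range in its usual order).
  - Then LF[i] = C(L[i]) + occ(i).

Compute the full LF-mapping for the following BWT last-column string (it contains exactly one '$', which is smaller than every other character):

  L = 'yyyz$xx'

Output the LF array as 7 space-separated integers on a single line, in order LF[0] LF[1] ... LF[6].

Char counts: '$':1, 'x':2, 'y':3, 'z':1
C (first-col start): C('$')=0, C('x')=1, C('y')=3, C('z')=6
L[0]='y': occ=0, LF[0]=C('y')+0=3+0=3
L[1]='y': occ=1, LF[1]=C('y')+1=3+1=4
L[2]='y': occ=2, LF[2]=C('y')+2=3+2=5
L[3]='z': occ=0, LF[3]=C('z')+0=6+0=6
L[4]='$': occ=0, LF[4]=C('$')+0=0+0=0
L[5]='x': occ=0, LF[5]=C('x')+0=1+0=1
L[6]='x': occ=1, LF[6]=C('x')+1=1+1=2

Answer: 3 4 5 6 0 1 2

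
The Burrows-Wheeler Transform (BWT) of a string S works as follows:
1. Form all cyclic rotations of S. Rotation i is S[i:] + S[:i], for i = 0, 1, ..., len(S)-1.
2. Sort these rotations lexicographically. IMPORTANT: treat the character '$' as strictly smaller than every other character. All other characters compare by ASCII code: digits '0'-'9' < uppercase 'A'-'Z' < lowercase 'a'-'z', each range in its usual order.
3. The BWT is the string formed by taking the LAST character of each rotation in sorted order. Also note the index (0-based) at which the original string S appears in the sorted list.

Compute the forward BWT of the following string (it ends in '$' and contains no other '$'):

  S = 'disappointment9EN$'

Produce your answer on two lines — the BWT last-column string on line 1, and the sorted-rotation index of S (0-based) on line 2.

All 18 rotations (rotation i = S[i:]+S[:i]):
  rot[0] = disappointment9EN$
  rot[1] = isappointment9EN$d
  rot[2] = sappointment9EN$di
  rot[3] = appointment9EN$dis
  rot[4] = ppointment9EN$disa
  rot[5] = pointment9EN$disap
  rot[6] = ointment9EN$disapp
  rot[7] = intment9EN$disappo
  rot[8] = ntment9EN$disappoi
  rot[9] = tment9EN$disappoin
  rot[10] = ment9EN$disappoint
  rot[11] = ent9EN$disappointm
  rot[12] = nt9EN$disappointme
  rot[13] = t9EN$disappointmen
  rot[14] = 9EN$disappointment
  rot[15] = EN$disappointment9
  rot[16] = N$disappointment9E
  rot[17] = $disappointment9EN
Sorted (with $ < everything):
  sorted[0] = $disappointment9EN  (last char: 'N')
  sorted[1] = 9EN$disappointment  (last char: 't')
  sorted[2] = EN$disappointment9  (last char: '9')
  sorted[3] = N$disappointment9E  (last char: 'E')
  sorted[4] = appointment9EN$dis  (last char: 's')
  sorted[5] = disappointment9EN$  (last char: '$')
  sorted[6] = ent9EN$disappointm  (last char: 'm')
  sorted[7] = intment9EN$disappo  (last char: 'o')
  sorted[8] = isappointment9EN$d  (last char: 'd')
  sorted[9] = ment9EN$disappoint  (last char: 't')
  sorted[10] = nt9EN$disappointme  (last char: 'e')
  sorted[11] = ntment9EN$disappoi  (last char: 'i')
  sorted[12] = ointment9EN$disapp  (last char: 'p')
  sorted[13] = pointment9EN$disap  (last char: 'p')
  sorted[14] = ppointment9EN$disa  (last char: 'a')
  sorted[15] = sappointment9EN$di  (last char: 'i')
  sorted[16] = t9EN$disappointmen  (last char: 'n')
  sorted[17] = tment9EN$disappoin  (last char: 'n')
Last column: Nt9Es$modteippainn
Original string S is at sorted index 5

Answer: Nt9Es$modteippainn
5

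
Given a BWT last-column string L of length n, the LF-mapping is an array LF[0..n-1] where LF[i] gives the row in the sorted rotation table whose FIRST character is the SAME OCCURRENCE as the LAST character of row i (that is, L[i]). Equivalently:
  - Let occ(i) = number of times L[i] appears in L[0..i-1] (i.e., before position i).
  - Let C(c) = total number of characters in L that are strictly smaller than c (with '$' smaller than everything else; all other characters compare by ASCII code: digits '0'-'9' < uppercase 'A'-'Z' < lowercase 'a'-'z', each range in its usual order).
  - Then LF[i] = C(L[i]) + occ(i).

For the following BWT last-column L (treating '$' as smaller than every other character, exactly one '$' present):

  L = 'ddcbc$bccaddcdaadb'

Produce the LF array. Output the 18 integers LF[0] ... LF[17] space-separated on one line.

Char counts: '$':1, 'a':3, 'b':3, 'c':5, 'd':6
C (first-col start): C('$')=0, C('a')=1, C('b')=4, C('c')=7, C('d')=12
L[0]='d': occ=0, LF[0]=C('d')+0=12+0=12
L[1]='d': occ=1, LF[1]=C('d')+1=12+1=13
L[2]='c': occ=0, LF[2]=C('c')+0=7+0=7
L[3]='b': occ=0, LF[3]=C('b')+0=4+0=4
L[4]='c': occ=1, LF[4]=C('c')+1=7+1=8
L[5]='$': occ=0, LF[5]=C('$')+0=0+0=0
L[6]='b': occ=1, LF[6]=C('b')+1=4+1=5
L[7]='c': occ=2, LF[7]=C('c')+2=7+2=9
L[8]='c': occ=3, LF[8]=C('c')+3=7+3=10
L[9]='a': occ=0, LF[9]=C('a')+0=1+0=1
L[10]='d': occ=2, LF[10]=C('d')+2=12+2=14
L[11]='d': occ=3, LF[11]=C('d')+3=12+3=15
L[12]='c': occ=4, LF[12]=C('c')+4=7+4=11
L[13]='d': occ=4, LF[13]=C('d')+4=12+4=16
L[14]='a': occ=1, LF[14]=C('a')+1=1+1=2
L[15]='a': occ=2, LF[15]=C('a')+2=1+2=3
L[16]='d': occ=5, LF[16]=C('d')+5=12+5=17
L[17]='b': occ=2, LF[17]=C('b')+2=4+2=6

Answer: 12 13 7 4 8 0 5 9 10 1 14 15 11 16 2 3 17 6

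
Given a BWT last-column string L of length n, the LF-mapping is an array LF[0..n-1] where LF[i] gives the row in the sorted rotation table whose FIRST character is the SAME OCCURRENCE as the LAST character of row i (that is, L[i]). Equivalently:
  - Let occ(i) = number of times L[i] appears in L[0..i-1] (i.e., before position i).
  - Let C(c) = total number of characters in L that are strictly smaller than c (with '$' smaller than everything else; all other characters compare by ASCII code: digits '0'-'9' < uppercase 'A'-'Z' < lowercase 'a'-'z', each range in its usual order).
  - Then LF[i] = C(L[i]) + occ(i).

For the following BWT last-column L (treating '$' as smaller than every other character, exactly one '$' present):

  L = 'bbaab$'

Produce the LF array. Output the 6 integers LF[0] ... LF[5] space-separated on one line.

Answer: 3 4 1 2 5 0

Derivation:
Char counts: '$':1, 'a':2, 'b':3
C (first-col start): C('$')=0, C('a')=1, C('b')=3
L[0]='b': occ=0, LF[0]=C('b')+0=3+0=3
L[1]='b': occ=1, LF[1]=C('b')+1=3+1=4
L[2]='a': occ=0, LF[2]=C('a')+0=1+0=1
L[3]='a': occ=1, LF[3]=C('a')+1=1+1=2
L[4]='b': occ=2, LF[4]=C('b')+2=3+2=5
L[5]='$': occ=0, LF[5]=C('$')+0=0+0=0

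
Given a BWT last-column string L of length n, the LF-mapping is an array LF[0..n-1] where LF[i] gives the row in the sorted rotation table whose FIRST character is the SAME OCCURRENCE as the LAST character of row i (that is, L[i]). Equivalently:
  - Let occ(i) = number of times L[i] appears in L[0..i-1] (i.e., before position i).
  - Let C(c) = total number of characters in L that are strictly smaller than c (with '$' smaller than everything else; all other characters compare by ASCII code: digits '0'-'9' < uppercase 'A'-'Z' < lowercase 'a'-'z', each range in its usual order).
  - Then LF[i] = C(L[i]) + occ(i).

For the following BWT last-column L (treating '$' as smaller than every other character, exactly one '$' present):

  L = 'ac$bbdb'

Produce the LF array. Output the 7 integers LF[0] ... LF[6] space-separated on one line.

Char counts: '$':1, 'a':1, 'b':3, 'c':1, 'd':1
C (first-col start): C('$')=0, C('a')=1, C('b')=2, C('c')=5, C('d')=6
L[0]='a': occ=0, LF[0]=C('a')+0=1+0=1
L[1]='c': occ=0, LF[1]=C('c')+0=5+0=5
L[2]='$': occ=0, LF[2]=C('$')+0=0+0=0
L[3]='b': occ=0, LF[3]=C('b')+0=2+0=2
L[4]='b': occ=1, LF[4]=C('b')+1=2+1=3
L[5]='d': occ=0, LF[5]=C('d')+0=6+0=6
L[6]='b': occ=2, LF[6]=C('b')+2=2+2=4

Answer: 1 5 0 2 3 6 4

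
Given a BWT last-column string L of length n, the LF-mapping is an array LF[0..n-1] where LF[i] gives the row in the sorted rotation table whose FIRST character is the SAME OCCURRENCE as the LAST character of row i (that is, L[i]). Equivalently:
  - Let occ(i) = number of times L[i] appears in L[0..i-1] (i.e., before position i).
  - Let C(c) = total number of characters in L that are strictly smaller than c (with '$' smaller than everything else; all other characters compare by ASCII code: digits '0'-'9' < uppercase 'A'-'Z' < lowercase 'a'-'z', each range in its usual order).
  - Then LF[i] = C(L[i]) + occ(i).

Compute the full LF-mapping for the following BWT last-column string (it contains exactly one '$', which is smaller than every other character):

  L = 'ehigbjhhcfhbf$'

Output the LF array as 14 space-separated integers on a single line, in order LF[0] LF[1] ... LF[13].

Char counts: '$':1, 'b':2, 'c':1, 'e':1, 'f':2, 'g':1, 'h':4, 'i':1, 'j':1
C (first-col start): C('$')=0, C('b')=1, C('c')=3, C('e')=4, C('f')=5, C('g')=7, C('h')=8, C('i')=12, C('j')=13
L[0]='e': occ=0, LF[0]=C('e')+0=4+0=4
L[1]='h': occ=0, LF[1]=C('h')+0=8+0=8
L[2]='i': occ=0, LF[2]=C('i')+0=12+0=12
L[3]='g': occ=0, LF[3]=C('g')+0=7+0=7
L[4]='b': occ=0, LF[4]=C('b')+0=1+0=1
L[5]='j': occ=0, LF[5]=C('j')+0=13+0=13
L[6]='h': occ=1, LF[6]=C('h')+1=8+1=9
L[7]='h': occ=2, LF[7]=C('h')+2=8+2=10
L[8]='c': occ=0, LF[8]=C('c')+0=3+0=3
L[9]='f': occ=0, LF[9]=C('f')+0=5+0=5
L[10]='h': occ=3, LF[10]=C('h')+3=8+3=11
L[11]='b': occ=1, LF[11]=C('b')+1=1+1=2
L[12]='f': occ=1, LF[12]=C('f')+1=5+1=6
L[13]='$': occ=0, LF[13]=C('$')+0=0+0=0

Answer: 4 8 12 7 1 13 9 10 3 5 11 2 6 0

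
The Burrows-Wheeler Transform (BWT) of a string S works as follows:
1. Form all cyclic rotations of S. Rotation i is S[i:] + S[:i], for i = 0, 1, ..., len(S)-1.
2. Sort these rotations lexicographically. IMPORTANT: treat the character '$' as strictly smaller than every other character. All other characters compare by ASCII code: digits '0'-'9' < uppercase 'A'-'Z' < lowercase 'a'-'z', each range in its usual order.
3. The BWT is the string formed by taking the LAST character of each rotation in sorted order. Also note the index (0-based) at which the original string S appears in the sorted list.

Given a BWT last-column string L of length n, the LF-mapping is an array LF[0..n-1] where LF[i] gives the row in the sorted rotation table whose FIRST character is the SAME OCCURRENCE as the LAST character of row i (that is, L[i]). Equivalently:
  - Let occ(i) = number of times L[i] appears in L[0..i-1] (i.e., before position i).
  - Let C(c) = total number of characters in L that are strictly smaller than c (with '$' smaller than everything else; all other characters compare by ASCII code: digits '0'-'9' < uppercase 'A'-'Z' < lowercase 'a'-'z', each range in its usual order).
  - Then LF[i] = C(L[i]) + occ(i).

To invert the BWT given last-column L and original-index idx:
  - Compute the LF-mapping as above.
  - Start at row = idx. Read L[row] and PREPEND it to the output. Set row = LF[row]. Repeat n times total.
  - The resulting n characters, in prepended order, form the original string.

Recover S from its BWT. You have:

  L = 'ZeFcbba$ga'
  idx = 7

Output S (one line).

Answer: cabbageFZ$

Derivation:
LF mapping: 2 8 1 7 5 6 3 0 9 4
Walk LF starting at row 7, prepending L[row]:
  step 1: row=7, L[7]='$', prepend. Next row=LF[7]=0
  step 2: row=0, L[0]='Z', prepend. Next row=LF[0]=2
  step 3: row=2, L[2]='F', prepend. Next row=LF[2]=1
  step 4: row=1, L[1]='e', prepend. Next row=LF[1]=8
  step 5: row=8, L[8]='g', prepend. Next row=LF[8]=9
  step 6: row=9, L[9]='a', prepend. Next row=LF[9]=4
  step 7: row=4, L[4]='b', prepend. Next row=LF[4]=5
  step 8: row=5, L[5]='b', prepend. Next row=LF[5]=6
  step 9: row=6, L[6]='a', prepend. Next row=LF[6]=3
  step 10: row=3, L[3]='c', prepend. Next row=LF[3]=7
Reversed output: cabbageFZ$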